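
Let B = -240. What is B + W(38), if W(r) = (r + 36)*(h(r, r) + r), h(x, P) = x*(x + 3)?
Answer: 117864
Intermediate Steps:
h(x, P) = x*(3 + x)
W(r) = (36 + r)*(r + r*(3 + r)) (W(r) = (r + 36)*(r*(3 + r) + r) = (36 + r)*(r + r*(3 + r)))
B + W(38) = -240 + 38*(144 + 38**2 + 40*38) = -240 + 38*(144 + 1444 + 1520) = -240 + 38*3108 = -240 + 118104 = 117864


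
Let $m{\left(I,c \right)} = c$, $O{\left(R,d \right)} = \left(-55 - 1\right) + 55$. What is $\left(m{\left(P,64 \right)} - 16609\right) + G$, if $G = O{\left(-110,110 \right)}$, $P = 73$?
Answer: $-16546$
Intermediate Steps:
$O{\left(R,d \right)} = -1$ ($O{\left(R,d \right)} = -56 + 55 = -1$)
$G = -1$
$\left(m{\left(P,64 \right)} - 16609\right) + G = \left(64 - 16609\right) - 1 = -16545 - 1 = -16546$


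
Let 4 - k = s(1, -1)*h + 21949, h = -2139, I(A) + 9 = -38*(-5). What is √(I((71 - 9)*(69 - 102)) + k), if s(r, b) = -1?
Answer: I*√23903 ≈ 154.61*I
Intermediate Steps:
I(A) = 181 (I(A) = -9 - 38*(-5) = -9 + 190 = 181)
k = -24084 (k = 4 - (-1*(-2139) + 21949) = 4 - (2139 + 21949) = 4 - 1*24088 = 4 - 24088 = -24084)
√(I((71 - 9)*(69 - 102)) + k) = √(181 - 24084) = √(-23903) = I*√23903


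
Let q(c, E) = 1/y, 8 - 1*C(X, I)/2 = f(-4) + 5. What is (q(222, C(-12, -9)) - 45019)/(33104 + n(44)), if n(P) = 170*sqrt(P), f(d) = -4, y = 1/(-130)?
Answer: -93413281/68412701 + 3837665*sqrt(11)/273650804 ≈ -1.3189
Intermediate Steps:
y = -1/130 ≈ -0.0076923
C(X, I) = 14 (C(X, I) = 16 - 2*(-4 + 5) = 16 - 2*1 = 16 - 2 = 14)
q(c, E) = -130 (q(c, E) = 1/(-1/130) = -130)
(q(222, C(-12, -9)) - 45019)/(33104 + n(44)) = (-130 - 45019)/(33104 + 170*sqrt(44)) = -45149/(33104 + 170*(2*sqrt(11))) = -45149/(33104 + 340*sqrt(11))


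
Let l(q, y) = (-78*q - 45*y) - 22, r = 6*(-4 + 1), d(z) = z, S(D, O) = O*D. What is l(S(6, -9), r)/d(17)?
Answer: 5000/17 ≈ 294.12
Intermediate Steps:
S(D, O) = D*O
r = -18 (r = 6*(-3) = -18)
l(q, y) = -22 - 78*q - 45*y
l(S(6, -9), r)/d(17) = (-22 - 468*(-9) - 45*(-18))/17 = (-22 - 78*(-54) + 810)*(1/17) = (-22 + 4212 + 810)*(1/17) = 5000*(1/17) = 5000/17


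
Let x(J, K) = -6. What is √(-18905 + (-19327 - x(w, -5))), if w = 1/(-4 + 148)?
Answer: I*√38226 ≈ 195.51*I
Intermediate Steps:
w = 1/144 ≈ 0.0069444
√(-18905 + (-19327 - x(w, -5))) = √(-18905 + (-19327 - 1*(-6))) = √(-18905 + (-19327 + 6)) = √(-18905 - 19321) = √(-38226) = I*√38226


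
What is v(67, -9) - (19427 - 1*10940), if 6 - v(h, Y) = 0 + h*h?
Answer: -12970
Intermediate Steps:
v(h, Y) = 6 - h**2 (v(h, Y) = 6 - (0 + h*h) = 6 - (0 + h**2) = 6 - h**2)
v(67, -9) - (19427 - 1*10940) = (6 - 1*67**2) - (19427 - 1*10940) = (6 - 1*4489) - (19427 - 10940) = (6 - 4489) - 1*8487 = -4483 - 8487 = -12970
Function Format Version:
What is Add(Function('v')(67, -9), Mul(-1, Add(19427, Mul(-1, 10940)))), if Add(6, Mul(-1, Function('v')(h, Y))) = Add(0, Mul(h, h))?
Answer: -12970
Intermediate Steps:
Function('v')(h, Y) = Add(6, Mul(-1, Pow(h, 2))) (Function('v')(h, Y) = Add(6, Mul(-1, Add(0, Mul(h, h)))) = Add(6, Mul(-1, Add(0, Pow(h, 2)))) = Add(6, Mul(-1, Pow(h, 2))))
Add(Function('v')(67, -9), Mul(-1, Add(19427, Mul(-1, 10940)))) = Add(Add(6, Mul(-1, Pow(67, 2))), Mul(-1, Add(19427, Mul(-1, 10940)))) = Add(Add(6, Mul(-1, 4489)), Mul(-1, Add(19427, -10940))) = Add(Add(6, -4489), Mul(-1, 8487)) = Add(-4483, -8487) = -12970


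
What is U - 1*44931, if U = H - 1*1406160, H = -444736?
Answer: -1895827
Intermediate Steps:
U = -1850896 (U = -444736 - 1*1406160 = -444736 - 1406160 = -1850896)
U - 1*44931 = -1850896 - 1*44931 = -1850896 - 44931 = -1895827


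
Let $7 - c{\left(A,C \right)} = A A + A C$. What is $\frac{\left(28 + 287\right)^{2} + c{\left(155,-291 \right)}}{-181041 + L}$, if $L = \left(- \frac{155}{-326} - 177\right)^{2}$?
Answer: $- \frac{12786278112}{15928656107} \approx -0.80272$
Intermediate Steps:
$c{\left(A,C \right)} = 7 - A^{2} - A C$ ($c{\left(A,C \right)} = 7 - \left(A A + A C\right) = 7 - \left(A^{2} + A C\right) = 7 - A^{2} - A C$)
$L = \frac{3311657209}{106276}$ ($L = \left(\left(-155\right) \left(- \frac{1}{326}\right) - 177\right)^{2} = \left(\frac{155}{326} - 177\right)^{2} = \left(- \frac{57547}{326}\right)^{2} = \frac{3311657209}{106276} \approx 31161.0$)
$\frac{\left(28 + 287\right)^{2} + c{\left(155,-291 \right)}}{-181041 + L} = \frac{\left(28 + 287\right)^{2} - \left(24018 - 45105\right)}{-181041 + \frac{3311657209}{106276}} = \frac{315^{2} + \left(7 - 24025 + 45105\right)}{- \frac{15928656107}{106276}} = \left(99225 + \left(7 - 24025 + 45105\right)\right) \left(- \frac{106276}{15928656107}\right) = \left(99225 + 21087\right) \left(- \frac{106276}{15928656107}\right) = 120312 \left(- \frac{106276}{15928656107}\right) = - \frac{12786278112}{15928656107}$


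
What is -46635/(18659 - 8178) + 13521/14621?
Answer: -540136734/153242701 ≈ -3.5247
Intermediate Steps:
-46635/(18659 - 8178) + 13521/14621 = -46635/10481 + 13521*(1/14621) = -46635*1/10481 + 13521/14621 = -46635/10481 + 13521/14621 = -540136734/153242701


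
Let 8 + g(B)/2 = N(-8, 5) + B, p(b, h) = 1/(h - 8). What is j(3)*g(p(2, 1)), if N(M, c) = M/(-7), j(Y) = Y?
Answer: -42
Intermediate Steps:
p(b, h) = 1/(-8 + h)
N(M, c) = -M/7 (N(M, c) = M*(-1/7) = -M/7)
g(B) = -96/7 + 2*B (g(B) = -16 + 2*(-1/7*(-8) + B) = -16 + 2*(8/7 + B) = -16 + (16/7 + 2*B) = -96/7 + 2*B)
j(3)*g(p(2, 1)) = 3*(-96/7 + 2/(-8 + 1)) = 3*(-96/7 + 2/(-7)) = 3*(-96/7 + 2*(-1/7)) = 3*(-96/7 - 2/7) = 3*(-14) = -42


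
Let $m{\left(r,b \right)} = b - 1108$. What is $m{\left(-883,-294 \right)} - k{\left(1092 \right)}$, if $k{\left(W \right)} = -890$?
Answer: $-512$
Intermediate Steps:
$m{\left(r,b \right)} = -1108 + b$
$m{\left(-883,-294 \right)} - k{\left(1092 \right)} = \left(-1108 - 294\right) - -890 = -1402 + 890 = -512$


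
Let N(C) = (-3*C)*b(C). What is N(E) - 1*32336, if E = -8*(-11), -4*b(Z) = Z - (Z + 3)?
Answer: -32534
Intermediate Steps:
b(Z) = ¾ (b(Z) = -(Z - (Z + 3))/4 = -(Z - (3 + Z))/4 = -(Z + (-3 - Z))/4 = -¼*(-3) = ¾)
E = 88
N(C) = -9*C/4 (N(C) = -3*C*(¾) = -9*C/4)
N(E) - 1*32336 = -9/4*88 - 1*32336 = -198 - 32336 = -32534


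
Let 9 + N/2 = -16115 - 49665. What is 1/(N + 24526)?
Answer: -1/107052 ≈ -9.3413e-6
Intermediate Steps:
N = -131578 (N = -18 + 2*(-16115 - 49665) = -18 + 2*(-65780) = -18 - 131560 = -131578)
1/(N + 24526) = 1/(-131578 + 24526) = 1/(-107052) = -1/107052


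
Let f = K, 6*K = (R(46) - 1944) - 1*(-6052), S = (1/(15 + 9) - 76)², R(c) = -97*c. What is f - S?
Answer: -3357313/576 ≈ -5828.7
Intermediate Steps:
S = 3323329/576 (S = (1/24 - 76)² = (-1823/24)² = 3323329/576 ≈ 5769.7)
K = -59 (K = ((-97*46 - 1944) - 1*(-6052))/6 = ((-4462 - 1944) + 6052)/6 = (-6406 + 6052)/6 = (⅙)*(-354) = -59)
f = -59
f - S = -59 - 1*3323329/576 = -59 - 3323329/576 = -3357313/576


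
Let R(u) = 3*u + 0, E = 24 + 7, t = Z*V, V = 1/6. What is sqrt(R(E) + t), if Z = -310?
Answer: 2*sqrt(93)/3 ≈ 6.4291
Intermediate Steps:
V = 1/6 ≈ 0.16667
t = -155/3 (t = -310*1/6 = -155/3 ≈ -51.667)
E = 31
R(u) = 3*u
sqrt(R(E) + t) = sqrt(3*31 - 155/3) = sqrt(93 - 155/3) = sqrt(124/3) = 2*sqrt(93)/3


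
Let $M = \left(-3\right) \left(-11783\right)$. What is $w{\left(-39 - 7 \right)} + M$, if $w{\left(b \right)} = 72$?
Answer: $35421$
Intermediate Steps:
$M = 35349$
$w{\left(-39 - 7 \right)} + M = 72 + 35349 = 35421$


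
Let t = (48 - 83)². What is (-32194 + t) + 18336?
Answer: -12633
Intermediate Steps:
t = 1225 (t = (-35)² = 1225)
(-32194 + t) + 18336 = (-32194 + 1225) + 18336 = -30969 + 18336 = -12633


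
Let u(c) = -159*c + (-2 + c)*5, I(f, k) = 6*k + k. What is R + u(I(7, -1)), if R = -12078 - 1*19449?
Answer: -30459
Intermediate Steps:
I(f, k) = 7*k
u(c) = -10 - 154*c (u(c) = -159*c + (-10 + 5*c) = -10 - 154*c)
R = -31527 (R = -12078 - 19449 = -31527)
R + u(I(7, -1)) = -31527 + (-10 - 1078*(-1)) = -31527 + (-10 - 154*(-7)) = -31527 + (-10 + 1078) = -31527 + 1068 = -30459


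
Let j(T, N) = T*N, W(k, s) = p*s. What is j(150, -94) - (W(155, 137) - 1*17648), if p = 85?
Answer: -8097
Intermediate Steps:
W(k, s) = 85*s
j(T, N) = N*T
j(150, -94) - (W(155, 137) - 1*17648) = -94*150 - (85*137 - 1*17648) = -14100 - (11645 - 17648) = -14100 - 1*(-6003) = -14100 + 6003 = -8097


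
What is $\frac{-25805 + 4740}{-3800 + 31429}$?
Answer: $- \frac{21065}{27629} \approx -0.76242$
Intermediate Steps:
$\frac{-25805 + 4740}{-3800 + 31429} = - \frac{21065}{27629}$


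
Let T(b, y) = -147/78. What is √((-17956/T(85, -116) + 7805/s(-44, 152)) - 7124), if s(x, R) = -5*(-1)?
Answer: √194269/7 ≈ 62.966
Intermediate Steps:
s(x, R) = 5
T(b, y) = -49/26 (T(b, y) = -147*1/78 = -49/26)
√((-17956/T(85, -116) + 7805/s(-44, 152)) - 7124) = √((-17956/(-49/26) + 7805/5) - 7124) = √((-17956*(-26/49) + 7805*(⅕)) - 7124) = √((466856/49 + 1561) - 7124) = √(543345/49 - 7124) = √(194269/49) = √194269/7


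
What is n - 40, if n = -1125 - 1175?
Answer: -2340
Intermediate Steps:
n = -2300
n - 40 = -2300 - 40 = -2340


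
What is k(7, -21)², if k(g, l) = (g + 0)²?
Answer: 2401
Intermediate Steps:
k(g, l) = g²
k(7, -21)² = (7²)² = 49² = 2401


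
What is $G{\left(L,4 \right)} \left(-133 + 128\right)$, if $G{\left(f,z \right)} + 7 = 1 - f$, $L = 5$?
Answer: $55$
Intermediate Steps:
$G{\left(f,z \right)} = -6 - f$ ($G{\left(f,z \right)} = -7 - \left(-1 + f\right) = -6 - f$)
$G{\left(L,4 \right)} \left(-133 + 128\right) = \left(-6 - 5\right) \left(-133 + 128\right) = \left(-6 - 5\right) \left(-5\right) = \left(-11\right) \left(-5\right) = 55$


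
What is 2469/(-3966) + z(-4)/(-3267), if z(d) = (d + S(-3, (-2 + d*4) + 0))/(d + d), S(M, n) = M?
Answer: -10759591/17275896 ≈ -0.62281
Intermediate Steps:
z(d) = (-3 + d)/(2*d) (z(d) = (d - 3)/(d + d) = (-3 + d)/((2*d)) = (-3 + d)*(1/(2*d)) = (-3 + d)/(2*d))
2469/(-3966) + z(-4)/(-3267) = 2469/(-3966) + ((½)*(-3 - 4)/(-4))/(-3267) = 2469*(-1/3966) + ((½)*(-¼)*(-7))*(-1/3267) = -823/1322 + (7/8)*(-1/3267) = -823/1322 - 7/26136 = -10759591/17275896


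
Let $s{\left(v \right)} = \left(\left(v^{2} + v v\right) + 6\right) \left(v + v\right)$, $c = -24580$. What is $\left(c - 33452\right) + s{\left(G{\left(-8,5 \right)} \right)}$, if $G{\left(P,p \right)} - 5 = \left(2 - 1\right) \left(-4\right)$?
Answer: $-58016$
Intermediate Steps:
$G{\left(P,p \right)} = 1$ ($G{\left(P,p \right)} = 5 + \left(2 - 1\right) \left(-4\right) = 5 + 1 \left(-4\right) = 5 - 4 = 1$)
$s{\left(v \right)} = 2 v \left(6 + 2 v^{2}\right)$ ($s{\left(v \right)} = \left(\left(v^{2} + v^{2}\right) + 6\right) 2 v = \left(2 v^{2} + 6\right) 2 v = \left(6 + 2 v^{2}\right) 2 v = 2 v \left(6 + 2 v^{2}\right)$)
$\left(c - 33452\right) + s{\left(G{\left(-8,5 \right)} \right)} = \left(-24580 - 33452\right) + 4 \cdot 1 \left(3 + 1^{2}\right) = -58032 + 4 \cdot 1 \left(3 + 1\right) = -58032 + 4 \cdot 1 \cdot 4 = -58032 + 16 = -58016$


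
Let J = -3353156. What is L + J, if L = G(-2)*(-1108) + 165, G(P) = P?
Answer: -3350775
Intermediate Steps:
L = 2381 (L = -2*(-1108) + 165 = 2216 + 165 = 2381)
L + J = 2381 - 3353156 = -3350775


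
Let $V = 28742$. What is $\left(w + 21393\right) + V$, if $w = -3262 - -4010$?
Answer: $50883$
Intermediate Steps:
$w = 748$ ($w = -3262 + 4010 = 748$)
$\left(w + 21393\right) + V = \left(748 + 21393\right) + 28742 = 22141 + 28742 = 50883$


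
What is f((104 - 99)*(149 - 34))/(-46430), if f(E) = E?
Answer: -115/9286 ≈ -0.012384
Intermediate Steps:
f((104 - 99)*(149 - 34))/(-46430) = ((104 - 99)*(149 - 34))/(-46430) = (5*115)*(-1/46430) = 575*(-1/46430) = -115/9286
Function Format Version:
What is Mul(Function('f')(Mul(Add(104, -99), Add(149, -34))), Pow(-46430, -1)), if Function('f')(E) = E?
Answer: Rational(-115, 9286) ≈ -0.012384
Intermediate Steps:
Mul(Function('f')(Mul(Add(104, -99), Add(149, -34))), Pow(-46430, -1)) = Mul(Mul(Add(104, -99), Add(149, -34)), Pow(-46430, -1)) = Mul(Mul(5, 115), Rational(-1, 46430)) = Mul(575, Rational(-1, 46430)) = Rational(-115, 9286)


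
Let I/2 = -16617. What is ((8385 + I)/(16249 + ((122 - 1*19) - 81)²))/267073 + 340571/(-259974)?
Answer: -138363206692415/105618750917706 ≈ -1.3100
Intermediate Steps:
I = -33234 (I = 2*(-16617) = -33234)
((8385 + I)/(16249 + ((122 - 1*19) - 81)²))/267073 + 340571/(-259974) = ((8385 - 33234)/(16249 + ((122 - 1*19) - 81)²))/267073 + 340571/(-259974) = -24849/(16249 + ((122 - 19) - 81)²)*(1/267073) + 340571*(-1/259974) = -24849/(16249 + (103 - 81)²)*(1/267073) - 30961/23634 = -24849/(16249 + 22²)*(1/267073) - 30961/23634 = -24849/(16249 + 484)*(1/267073) - 30961/23634 = -24849/16733*(1/267073) - 30961/23634 = -24849*1/16733*(1/267073) - 30961/23634 = -24849/16733*1/267073 - 30961/23634 = -24849/4468932509 - 30961/23634 = -138363206692415/105618750917706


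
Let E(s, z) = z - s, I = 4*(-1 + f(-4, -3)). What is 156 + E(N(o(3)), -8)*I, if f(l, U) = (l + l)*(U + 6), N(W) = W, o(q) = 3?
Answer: 1256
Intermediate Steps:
f(l, U) = 2*l*(6 + U) (f(l, U) = (2*l)*(6 + U) = 2*l*(6 + U))
I = -100 (I = 4*(-1 + 2*(-4)*(6 - 3)) = 4*(-1 + 2*(-4)*3) = 4*(-1 - 24) = 4*(-25) = -100)
156 + E(N(o(3)), -8)*I = 156 + (-8 - 1*3)*(-100) = 156 + (-8 - 3)*(-100) = 156 - 11*(-100) = 156 + 1100 = 1256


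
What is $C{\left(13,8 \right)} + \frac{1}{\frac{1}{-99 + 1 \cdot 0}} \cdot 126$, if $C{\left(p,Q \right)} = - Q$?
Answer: $-12482$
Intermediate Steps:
$C{\left(13,8 \right)} + \frac{1}{\frac{1}{-99 + 1 \cdot 0}} \cdot 126 = \left(-1\right) 8 + \frac{1}{\frac{1}{-99 + 1 \cdot 0}} \cdot 126 = -8 + \frac{1}{\frac{1}{-99 + 0}} \cdot 126 = -8 + \frac{1}{\frac{1}{-99}} \cdot 126 = -8 + \frac{1}{- \frac{1}{99}} \cdot 126 = -8 - 12474 = -12482$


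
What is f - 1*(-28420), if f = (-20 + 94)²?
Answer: 33896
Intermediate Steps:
f = 5476 (f = 74² = 5476)
f - 1*(-28420) = 5476 - 1*(-28420) = 5476 + 28420 = 33896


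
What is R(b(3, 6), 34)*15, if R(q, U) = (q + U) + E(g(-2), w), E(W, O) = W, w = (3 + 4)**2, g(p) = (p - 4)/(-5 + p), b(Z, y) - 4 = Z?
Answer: 4395/7 ≈ 627.86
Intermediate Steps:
b(Z, y) = 4 + Z
g(p) = (-4 + p)/(-5 + p)
w = 49 (w = 7**2 = 49)
R(q, U) = 6/7 + U + q (R(q, U) = (q + U) + (-4 - 2)/(-5 - 2) = (U + q) - 6/(-7) = (U + q) - 1/7*(-6) = (U + q) + 6/7 = 6/7 + U + q)
R(b(3, 6), 34)*15 = (6/7 + 34 + (4 + 3))*15 = (6/7 + 34 + 7)*15 = (293/7)*15 = 4395/7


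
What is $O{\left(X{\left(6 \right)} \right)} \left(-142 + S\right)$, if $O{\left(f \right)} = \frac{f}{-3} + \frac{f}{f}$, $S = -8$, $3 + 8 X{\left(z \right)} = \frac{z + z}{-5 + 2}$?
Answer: $- \frac{775}{4} \approx -193.75$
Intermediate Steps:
$X{\left(z \right)} = - \frac{3}{8} - \frac{z}{12}$ ($X{\left(z \right)} = - \frac{3}{8} + \frac{\left(z + z\right) \frac{1}{-5 + 2}}{8} = - \frac{3}{8} + \frac{2 z \frac{1}{-3}}{8} = - \frac{3}{8} + \frac{2 z \left(- \frac{1}{3}\right)}{8} = - \frac{3}{8} + \frac{\left(- \frac{2}{3}\right) z}{8} = - \frac{3}{8} - \frac{z}{12}$)
$O{\left(f \right)} = 1 - \frac{f}{3}$ ($O{\left(f \right)} = f \left(- \frac{1}{3}\right) + 1 = - \frac{f}{3} + 1 = 1 - \frac{f}{3}$)
$O{\left(X{\left(6 \right)} \right)} \left(-142 + S\right) = \left(1 - \frac{- \frac{3}{8} - \frac{1}{2}}{3}\right) \left(-142 - 8\right) = \left(1 - \frac{- \frac{3}{8} - \frac{1}{2}}{3}\right) \left(-150\right) = \left(1 - - \frac{7}{24}\right) \left(-150\right) = \left(1 + \frac{7}{24}\right) \left(-150\right) = \frac{31}{24} \left(-150\right) = - \frac{775}{4}$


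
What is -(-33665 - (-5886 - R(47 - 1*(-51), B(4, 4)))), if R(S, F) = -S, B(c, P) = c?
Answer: 27877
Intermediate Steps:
-(-33665 - (-5886 - R(47 - 1*(-51), B(4, 4)))) = -(-33665 - (-5886 - (-1)*(47 - 1*(-51)))) = -(-33665 - (-5886 - (-1)*(47 + 51))) = -(-33665 - (-5886 - (-1)*98)) = -(-33665 - (-5886 - 1*(-98))) = -(-33665 - (-5886 + 98)) = -(-33665 - 1*(-5788)) = -(-33665 + 5788) = -1*(-27877) = 27877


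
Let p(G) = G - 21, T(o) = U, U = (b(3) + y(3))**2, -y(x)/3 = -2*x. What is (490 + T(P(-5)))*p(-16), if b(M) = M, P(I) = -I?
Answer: -34447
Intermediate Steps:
y(x) = 6*x (y(x) = -(-6)*x = 6*x)
U = 441 (U = (3 + 6*3)**2 = (3 + 18)**2 = 21**2 = 441)
T(o) = 441
p(G) = -21 + G
(490 + T(P(-5)))*p(-16) = (490 + 441)*(-21 - 16) = 931*(-37) = -34447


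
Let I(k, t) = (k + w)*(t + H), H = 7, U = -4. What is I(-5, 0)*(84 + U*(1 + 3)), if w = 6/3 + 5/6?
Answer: -3094/3 ≈ -1031.3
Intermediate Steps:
w = 17/6 (w = 6*(⅓) + 5*(⅙) = 2 + ⅚ = 17/6 ≈ 2.8333)
I(k, t) = (7 + t)*(17/6 + k) (I(k, t) = (k + 17/6)*(t + 7) = (17/6 + k)*(7 + t) = (7 + t)*(17/6 + k))
I(-5, 0)*(84 + U*(1 + 3)) = (119/6 + 7*(-5) + (17/6)*0 - 5*0)*(84 - 4*(1 + 3)) = (119/6 - 35 + 0 + 0)*(84 - 4*4) = -91*(84 - 16)/6 = -91/6*68 = -3094/3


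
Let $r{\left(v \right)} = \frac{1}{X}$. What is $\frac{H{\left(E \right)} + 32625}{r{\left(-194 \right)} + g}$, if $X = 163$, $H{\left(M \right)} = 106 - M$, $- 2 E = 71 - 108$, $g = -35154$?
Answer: $- \frac{10664275}{11460202} \approx -0.93055$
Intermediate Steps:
$E = \frac{37}{2}$ ($E = - \frac{71 - 108}{2} = \left(- \frac{1}{2}\right) \left(-37\right) = \frac{37}{2} \approx 18.5$)
$r{\left(v \right)} = \frac{1}{163}$
$\frac{H{\left(E \right)} + 32625}{r{\left(-194 \right)} + g} = \frac{\left(106 - \frac{37}{2}\right) + 32625}{\frac{1}{163} - 35154} = \frac{\left(106 - \frac{37}{2}\right) + 32625}{- \frac{5730101}{163}} = \left(\frac{175}{2} + 32625\right) \left(- \frac{163}{5730101}\right) = \frac{65425}{2} \left(- \frac{163}{5730101}\right) = - \frac{10664275}{11460202}$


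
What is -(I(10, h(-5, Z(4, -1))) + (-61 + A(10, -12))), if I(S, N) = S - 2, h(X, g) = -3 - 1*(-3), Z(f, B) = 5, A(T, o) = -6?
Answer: 59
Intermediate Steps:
h(X, g) = 0 (h(X, g) = -3 + 3 = 0)
I(S, N) = -2 + S
-(I(10, h(-5, Z(4, -1))) + (-61 + A(10, -12))) = -((-2 + 10) + (-61 - 6)) = -(8 - 67) = -1*(-59) = 59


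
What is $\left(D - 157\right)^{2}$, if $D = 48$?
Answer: $11881$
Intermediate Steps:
$\left(D - 157\right)^{2} = \left(48 - 157\right)^{2} = \left(-109\right)^{2} = 11881$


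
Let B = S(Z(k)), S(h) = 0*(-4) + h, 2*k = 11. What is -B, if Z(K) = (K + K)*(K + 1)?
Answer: -143/2 ≈ -71.500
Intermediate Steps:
k = 11/2 (k = (½)*11 = 11/2 ≈ 5.5000)
Z(K) = 2*K*(1 + K) (Z(K) = (2*K)*(1 + K) = 2*K*(1 + K))
S(h) = h (S(h) = 0 + h = h)
B = 143/2 (B = 2*(11/2)*(1 + 11/2) = 2*(11/2)*(13/2) = 143/2 ≈ 71.500)
-B = -1*143/2 = -143/2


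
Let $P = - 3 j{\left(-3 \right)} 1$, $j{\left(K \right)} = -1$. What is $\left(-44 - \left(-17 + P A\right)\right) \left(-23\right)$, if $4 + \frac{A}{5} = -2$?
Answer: $-1449$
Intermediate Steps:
$A = -30$ ($A = -20 + 5 \left(-2\right) = -20 - 10 = -30$)
$P = 3$ ($P = \left(-3\right) \left(-1\right) 1 = 3 \cdot 1 = 3$)
$\left(-44 - \left(-17 + P A\right)\right) \left(-23\right) = \left(-44 - \left(-17 + 3 \left(-30\right)\right)\right) \left(-23\right) = \left(-44 + \left(17 - -90\right)\right) \left(-23\right) = \left(-44 + \left(17 + 90\right)\right) \left(-23\right) = \left(-44 + 107\right) \left(-23\right) = 63 \left(-23\right) = -1449$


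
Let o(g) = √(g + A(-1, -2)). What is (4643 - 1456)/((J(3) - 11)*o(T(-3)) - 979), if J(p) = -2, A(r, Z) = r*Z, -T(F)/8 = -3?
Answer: -3120073/954047 + 41431*√26/954047 ≈ -3.0489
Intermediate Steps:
T(F) = 24 (T(F) = -8*(-3) = 24)
A(r, Z) = Z*r
o(g) = √(2 + g) (o(g) = √(g - 2*(-1)) = √(g + 2) = √(2 + g))
(4643 - 1456)/((J(3) - 11)*o(T(-3)) - 979) = (4643 - 1456)/((-2 - 11)*√(2 + 24) - 979) = 3187/(-13*√26 - 979) = 3187/(-979 - 13*√26)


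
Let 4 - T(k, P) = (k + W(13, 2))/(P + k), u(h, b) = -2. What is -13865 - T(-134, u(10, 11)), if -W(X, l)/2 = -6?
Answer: -943031/68 ≈ -13868.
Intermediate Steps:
W(X, l) = 12 (W(X, l) = -2*(-6) = 12)
T(k, P) = 4 - (12 + k)/(P + k) (T(k, P) = 4 - (k + 12)/(P + k) = 4 - (12 + k)/(P + k))
-13865 - T(-134, u(10, 11)) = -13865 - (-12 + 3*(-134) + 4*(-2))/(-2 - 134) = -13865 - (-12 - 402 - 8)/(-136) = -13865 - (-1)*(-422)/136 = -13865 - 1*211/68 = -13865 - 211/68 = -943031/68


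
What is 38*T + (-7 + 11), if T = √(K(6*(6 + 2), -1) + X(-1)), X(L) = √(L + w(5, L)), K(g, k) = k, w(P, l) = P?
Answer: 42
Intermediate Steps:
X(L) = √(5 + L) (X(L) = √(L + 5) = √(5 + L))
T = 1 (T = √(-1 + √(5 - 1)) = √(-1 + √4) = √(-1 + 2) = √1 = 1)
38*T + (-7 + 11) = 38*1 + (-7 + 11) = 38 + 4 = 42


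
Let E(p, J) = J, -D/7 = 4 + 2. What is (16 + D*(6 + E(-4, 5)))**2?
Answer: 198916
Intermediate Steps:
D = -42 (D = -7*(4 + 2) = -7*6 = -42)
(16 + D*(6 + E(-4, 5)))**2 = (16 - 42*(6 + 5))**2 = (16 - 42*11)**2 = (16 - 462)**2 = (-446)**2 = 198916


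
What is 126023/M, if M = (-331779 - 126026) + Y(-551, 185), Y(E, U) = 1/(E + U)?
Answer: -46124418/167556631 ≈ -0.27528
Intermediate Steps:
M = -167556631/366 (M = (-331779 - 126026) + 1/(-551 + 185) = -457805 + 1/(-366) = -457805 - 1/366 = -167556631/366 ≈ -4.5781e+5)
126023/M = 126023/(-167556631/366) = 126023*(-366/167556631) = -46124418/167556631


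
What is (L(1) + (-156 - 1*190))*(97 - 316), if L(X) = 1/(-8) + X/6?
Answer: 606119/8 ≈ 75765.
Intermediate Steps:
L(X) = -1/8 + X/6 (L(X) = 1*(-1/8) + X*(1/6) = -1/8 + X/6)
(L(1) + (-156 - 1*190))*(97 - 316) = ((-1/8 + (1/6)*1) + (-156 - 1*190))*(97 - 316) = ((-1/8 + 1/6) + (-156 - 190))*(-219) = (1/24 - 346)*(-219) = -8303/24*(-219) = 606119/8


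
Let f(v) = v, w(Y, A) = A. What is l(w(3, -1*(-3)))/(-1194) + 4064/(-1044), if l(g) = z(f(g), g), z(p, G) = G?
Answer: -404629/103878 ≈ -3.8952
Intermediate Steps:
l(g) = g
l(w(3, -1*(-3)))/(-1194) + 4064/(-1044) = -1*(-3)/(-1194) + 4064/(-1044) = 3*(-1/1194) + 4064*(-1/1044) = -1/398 - 1016/261 = -404629/103878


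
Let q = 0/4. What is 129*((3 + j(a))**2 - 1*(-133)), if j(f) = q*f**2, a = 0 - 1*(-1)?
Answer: 18318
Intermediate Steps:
a = 1 (a = 0 + 1 = 1)
q = 0 (q = 0*(1/4) = 0)
j(f) = 0 (j(f) = 0*f**2 = 0)
129*((3 + j(a))**2 - 1*(-133)) = 129*((3 + 0)**2 - 1*(-133)) = 129*(3**2 + 133) = 129*(9 + 133) = 129*142 = 18318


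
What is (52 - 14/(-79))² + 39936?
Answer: 266231460/6241 ≈ 42658.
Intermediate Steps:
(52 - 14/(-79))² + 39936 = (52 - 14*(-1/79))² + 39936 = (52 + 14/79)² + 39936 = (4122/79)² + 39936 = 16990884/6241 + 39936 = 266231460/6241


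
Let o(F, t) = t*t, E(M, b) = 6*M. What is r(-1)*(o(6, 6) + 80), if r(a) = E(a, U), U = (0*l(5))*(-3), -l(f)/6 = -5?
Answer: -696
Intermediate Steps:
l(f) = 30 (l(f) = -6*(-5) = 30)
U = 0 (U = (0*30)*(-3) = 0*(-3) = 0)
o(F, t) = t**2
r(a) = 6*a
r(-1)*(o(6, 6) + 80) = (6*(-1))*(6**2 + 80) = -6*(36 + 80) = -6*116 = -696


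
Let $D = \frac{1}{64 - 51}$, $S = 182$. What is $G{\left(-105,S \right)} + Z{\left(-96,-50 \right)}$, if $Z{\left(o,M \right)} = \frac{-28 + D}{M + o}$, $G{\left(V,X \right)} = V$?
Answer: $- \frac{198927}{1898} \approx -104.81$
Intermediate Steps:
$D = \frac{1}{13} \approx 0.076923$
$Z{\left(o,M \right)} = - \frac{363}{13 \left(M + o\right)}$ ($Z{\left(o,M \right)} = \frac{-28 + \frac{1}{13}}{M + o} = - \frac{363}{13 \left(M + o\right)}$)
$G{\left(-105,S \right)} + Z{\left(-96,-50 \right)} = -105 - \frac{363}{13 \left(-50\right) + 13 \left(-96\right)} = -105 - \frac{363}{-650 - 1248} = -105 - \frac{363}{-1898} = -105 - - \frac{363}{1898} = -105 + \frac{363}{1898} = - \frac{198927}{1898}$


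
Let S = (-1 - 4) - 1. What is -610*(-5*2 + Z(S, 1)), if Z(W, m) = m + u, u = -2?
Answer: 6710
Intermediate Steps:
S = -6 (S = -5 - 1 = -6)
Z(W, m) = -2 + m (Z(W, m) = m - 2 = -2 + m)
-610*(-5*2 + Z(S, 1)) = -610*(-5*2 + (-2 + 1)) = -610*(-10 - 1) = -610*(-11) = 6710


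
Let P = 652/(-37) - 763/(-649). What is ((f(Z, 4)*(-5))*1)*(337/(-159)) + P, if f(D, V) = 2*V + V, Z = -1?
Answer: 140917019/1272689 ≈ 110.72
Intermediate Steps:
f(D, V) = 3*V
P = -394917/24013 (P = 652*(-1/37) - 763*(-1/649) = -652/37 + 763/649 = -394917/24013 ≈ -16.446)
((f(Z, 4)*(-5))*1)*(337/(-159)) + P = (((3*4)*(-5))*1)*(337/(-159)) - 394917/24013 = ((12*(-5))*1)*(337*(-1/159)) - 394917/24013 = -60*1*(-337/159) - 394917/24013 = -60*(-337/159) - 394917/24013 = 6740/53 - 394917/24013 = 140917019/1272689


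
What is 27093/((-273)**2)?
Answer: 9031/24843 ≈ 0.36352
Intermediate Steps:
27093/((-273)**2) = 27093/74529 = 27093*(1/74529) = 9031/24843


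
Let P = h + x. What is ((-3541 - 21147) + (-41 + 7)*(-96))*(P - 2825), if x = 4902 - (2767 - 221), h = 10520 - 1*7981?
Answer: -44347680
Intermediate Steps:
h = 2539 (h = 10520 - 7981 = 2539)
x = 2356 (x = 4902 - 1*2546 = 4902 - 2546 = 2356)
P = 4895 (P = 2539 + 2356 = 4895)
((-3541 - 21147) + (-41 + 7)*(-96))*(P - 2825) = ((-3541 - 21147) + (-41 + 7)*(-96))*(4895 - 2825) = (-24688 - 34*(-96))*2070 = (-24688 + 3264)*2070 = -21424*2070 = -44347680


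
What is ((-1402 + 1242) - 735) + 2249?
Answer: 1354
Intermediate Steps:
((-1402 + 1242) - 735) + 2249 = (-160 - 735) + 2249 = -895 + 2249 = 1354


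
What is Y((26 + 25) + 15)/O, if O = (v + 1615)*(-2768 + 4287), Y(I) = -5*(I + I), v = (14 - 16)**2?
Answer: -660/2459261 ≈ -0.00026837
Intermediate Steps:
v = 4 (v = (-2)**2 = 4)
Y(I) = -10*I
O = 2459261 (O = (4 + 1615)*(-2768 + 4287) = 1619*1519 = 2459261)
Y((26 + 25) + 15)/O = -10*((26 + 25) + 15)/2459261 = -10*(51 + 15)*(1/2459261) = -10*66*(1/2459261) = -660*1/2459261 = -660/2459261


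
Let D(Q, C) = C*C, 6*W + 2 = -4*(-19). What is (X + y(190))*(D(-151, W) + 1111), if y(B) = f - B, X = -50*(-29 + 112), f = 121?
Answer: -47961592/9 ≈ -5.3291e+6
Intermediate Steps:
W = 37/3 (W = -⅓ + (-4*(-19))/6 = -⅓ + (⅙)*76 = -⅓ + 38/3 = 37/3 ≈ 12.333)
X = -4150 (X = -50*83 = -4150)
D(Q, C) = C²
y(B) = 121 - B
(X + y(190))*(D(-151, W) + 1111) = (-4150 + (121 - 1*190))*((37/3)² + 1111) = (-4150 + (121 - 190))*(1369/9 + 1111) = (-4150 - 69)*(11368/9) = -4219*11368/9 = -47961592/9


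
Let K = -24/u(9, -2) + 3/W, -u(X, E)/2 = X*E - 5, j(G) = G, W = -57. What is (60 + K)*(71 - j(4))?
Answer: 1739923/437 ≈ 3981.5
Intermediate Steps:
u(X, E) = 10 - 2*E*X (u(X, E) = -2*(X*E - 5) = -2*(E*X - 5) = -2*(-5 + E*X) = 10 - 2*E*X)
K = -251/437 (K = -24/(10 - 2*(-2)*9) + 3/(-57) = -24/(10 + 36) + 3*(-1/57) = -24/46 - 1/19 = -24*1/46 - 1/19 = -12/23 - 1/19 = -251/437 ≈ -0.57437)
(60 + K)*(71 - j(4)) = (60 - 251/437)*(71 - 1*4) = 25969*(71 - 4)/437 = (25969/437)*67 = 1739923/437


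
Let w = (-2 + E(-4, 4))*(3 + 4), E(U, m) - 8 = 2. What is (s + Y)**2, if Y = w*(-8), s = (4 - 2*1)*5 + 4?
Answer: 188356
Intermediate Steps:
E(U, m) = 10 (E(U, m) = 8 + 2 = 10)
w = 56 (w = (-2 + 10)*(3 + 4) = 8*7 = 56)
s = 14 (s = (4 - 2)*5 + 4 = 2*5 + 4 = 10 + 4 = 14)
Y = -448 (Y = 56*(-8) = -448)
(s + Y)**2 = (14 - 448)**2 = (-434)**2 = 188356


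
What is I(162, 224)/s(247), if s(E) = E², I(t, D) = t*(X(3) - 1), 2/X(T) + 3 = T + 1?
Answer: 162/61009 ≈ 0.0026553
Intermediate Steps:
X(T) = 2/(-2 + T) (X(T) = 2/(-3 + (T + 1)) = 2/(-3 + (1 + T)) = 2/(-2 + T))
I(t, D) = t (I(t, D) = t*(2/(-2 + 3) - 1) = t*(2/1 - 1) = t*(2*1 - 1) = t*(2 - 1) = t*1 = t)
I(162, 224)/s(247) = 162/(247²) = 162/61009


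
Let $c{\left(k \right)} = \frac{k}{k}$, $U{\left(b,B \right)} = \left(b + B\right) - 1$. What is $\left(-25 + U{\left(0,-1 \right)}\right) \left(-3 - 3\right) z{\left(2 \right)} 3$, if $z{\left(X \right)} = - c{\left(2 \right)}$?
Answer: $-486$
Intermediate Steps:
$U{\left(b,B \right)} = -1 + B + b$ ($U{\left(b,B \right)} = \left(B + b\right) - 1 = -1 + B + b$)
$c{\left(k \right)} = 1$
$z{\left(X \right)} = -1$ ($z{\left(X \right)} = \left(-1\right) 1 = -1$)
$\left(-25 + U{\left(0,-1 \right)}\right) \left(-3 - 3\right) z{\left(2 \right)} 3 = \left(-25 - 2\right) \left(-3 - 3\right) \left(-1\right) 3 = \left(-25 - 2\right) \left(-6\right) \left(-1\right) 3 = - 27 \cdot 6 \cdot 3 = \left(-27\right) 18 = -486$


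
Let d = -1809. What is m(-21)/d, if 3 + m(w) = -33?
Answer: 4/201 ≈ 0.019901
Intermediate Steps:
m(w) = -36 (m(w) = -3 - 33 = -36)
m(-21)/d = -36/(-1809) = -36*(-1/1809) = 4/201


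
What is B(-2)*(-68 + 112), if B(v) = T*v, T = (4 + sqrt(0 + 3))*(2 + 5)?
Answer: -2464 - 616*sqrt(3) ≈ -3530.9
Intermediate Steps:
T = 28 + 7*sqrt(3) (T = (4 + sqrt(3))*7 = 28 + 7*sqrt(3) ≈ 40.124)
B(v) = v*(28 + 7*sqrt(3)) (B(v) = (28 + 7*sqrt(3))*v = v*(28 + 7*sqrt(3)))
B(-2)*(-68 + 112) = (7*(-2)*(4 + sqrt(3)))*(-68 + 112) = (-56 - 14*sqrt(3))*44 = -2464 - 616*sqrt(3)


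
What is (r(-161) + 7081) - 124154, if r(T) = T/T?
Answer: -117072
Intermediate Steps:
r(T) = 1
(r(-161) + 7081) - 124154 = (1 + 7081) - 124154 = 7082 - 124154 = -117072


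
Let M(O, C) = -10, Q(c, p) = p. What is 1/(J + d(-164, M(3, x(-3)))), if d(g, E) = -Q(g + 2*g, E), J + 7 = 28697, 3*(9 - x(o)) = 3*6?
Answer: 1/28700 ≈ 3.4843e-5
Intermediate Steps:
x(o) = 3 (x(o) = 9 - 6 = 3)
J = 28690 (J = -7 + 28697 = 28690)
d(g, E) = -E
1/(J + d(-164, M(3, x(-3)))) = 1/(28690 - 1*(-10)) = 1/(28690 + 10) = 1/28700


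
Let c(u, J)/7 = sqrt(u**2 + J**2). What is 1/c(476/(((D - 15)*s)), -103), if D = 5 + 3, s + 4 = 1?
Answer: 3*sqrt(100105)/700735 ≈ 0.0013546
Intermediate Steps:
s = -3 (s = -4 + 1 = -3)
D = 8
c(u, J) = 7*sqrt(J**2 + u**2) (c(u, J) = 7*sqrt(u**2 + J**2) = 7*sqrt(J**2 + u**2))
1/c(476/(((D - 15)*s)), -103) = 1/(7*sqrt((-103)**2 + (476/(((8 - 15)*(-3))))**2)) = 1/(7*sqrt(10609 + (476/((-7*(-3))))**2)) = 1/(7*sqrt(10609 + (476/21)**2)) = 1/(7*sqrt(10609 + (476*(1/21))**2)) = 1/(7*sqrt(10609 + (68/3)**2)) = 1/(7*sqrt(10609 + 4624/9)) = 1/(7*sqrt(100105/9)) = 1/(7*(sqrt(100105)/3)) = 1/(7*sqrt(100105)/3) = 3*sqrt(100105)/700735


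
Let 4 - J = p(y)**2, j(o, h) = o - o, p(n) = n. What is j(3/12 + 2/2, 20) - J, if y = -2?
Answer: 0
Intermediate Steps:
j(o, h) = 0
J = 0 (J = 4 - 1*(-2)**2 = 4 - 1*4 = 4 - 4 = 0)
j(3/12 + 2/2, 20) - J = 0 - 1*0 = 0 + 0 = 0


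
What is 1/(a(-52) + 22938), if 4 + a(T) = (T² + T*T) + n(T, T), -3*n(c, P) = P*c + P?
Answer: 1/27458 ≈ 3.6419e-5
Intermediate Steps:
n(c, P) = -P/3 - P*c/3 (n(c, P) = -(P*c + P)/3 = -(P + P*c)/3 = -P/3 - P*c/3)
a(T) = -4 + 2*T² - T*(1 + T)/3 (a(T) = -4 + ((T² + T*T) - T*(1 + T)/3) = -4 + ((T² + T²) - T*(1 + T)/3) = -4 + (2*T² - T*(1 + T)/3) = -4 + 2*T² - T*(1 + T)/3)
1/(a(-52) + 22938) = 1/((-4 - ⅓*(-52) + (5/3)*(-52)²) + 22938) = 1/((-4 + 52/3 + (5/3)*2704) + 22938) = 1/((-4 + 52/3 + 13520/3) + 22938) = 1/(4520 + 22938) = 1/27458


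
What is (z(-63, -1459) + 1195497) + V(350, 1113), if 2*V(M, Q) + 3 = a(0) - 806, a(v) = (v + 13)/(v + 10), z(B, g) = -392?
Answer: 23894023/20 ≈ 1.1947e+6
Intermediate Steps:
a(v) = (13 + v)/(10 + v)
V(M, Q) = -8077/20 (V(M, Q) = -3/2 + ((13 + 0)/(10 + 0) - 806)/2 = -3/2 + (13/10 - 806)/2 = -3/2 + (½)*(-8047/10) = -3/2 - 8047/20 = -8077/20)
(z(-63, -1459) + 1195497) + V(350, 1113) = (-392 + 1195497) - 8077/20 = 1195105 - 8077/20 = 23894023/20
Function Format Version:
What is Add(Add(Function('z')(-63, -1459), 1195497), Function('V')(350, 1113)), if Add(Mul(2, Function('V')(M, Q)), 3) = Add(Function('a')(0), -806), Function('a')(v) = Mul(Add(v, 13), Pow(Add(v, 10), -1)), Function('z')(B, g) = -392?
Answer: Rational(23894023, 20) ≈ 1.1947e+6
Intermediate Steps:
Function('a')(v) = Mul(Pow(Add(10, v), -1), Add(13, v)) (Function('a')(v) = Mul(Add(13, v), Pow(Add(10, v), -1)) = Mul(Pow(Add(10, v), -1), Add(13, v)))
Function('V')(M, Q) = Rational(-8077, 20) (Function('V')(M, Q) = Add(Rational(-3, 2), Mul(Rational(1, 2), Add(Mul(Pow(Add(10, 0), -1), Add(13, 0)), -806))) = Add(Rational(-3, 2), Mul(Rational(1, 2), Add(Mul(Pow(10, -1), 13), -806))) = Add(Rational(-3, 2), Mul(Rational(1, 2), Add(Mul(Rational(1, 10), 13), -806))) = Add(Rational(-3, 2), Mul(Rational(1, 2), Add(Rational(13, 10), -806))) = Add(Rational(-3, 2), Mul(Rational(1, 2), Rational(-8047, 10))) = Add(Rational(-3, 2), Rational(-8047, 20)) = Rational(-8077, 20))
Add(Add(Function('z')(-63, -1459), 1195497), Function('V')(350, 1113)) = Add(Add(-392, 1195497), Rational(-8077, 20)) = Add(1195105, Rational(-8077, 20)) = Rational(23894023, 20)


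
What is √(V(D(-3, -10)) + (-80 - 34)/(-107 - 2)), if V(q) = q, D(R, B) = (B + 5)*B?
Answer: 2*√151619/109 ≈ 7.1446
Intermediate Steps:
D(R, B) = B*(5 + B) (D(R, B) = (5 + B)*B = B*(5 + B))
√(V(D(-3, -10)) + (-80 - 34)/(-107 - 2)) = √(-10*(5 - 10) + (-80 - 34)/(-107 - 2)) = √(-10*(-5) - 114/(-109)) = √(50 - 114*(-1/109)) = √(50 + 114/109) = √(5564/109) = 2*√151619/109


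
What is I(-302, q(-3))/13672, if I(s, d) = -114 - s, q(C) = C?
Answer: 47/3418 ≈ 0.013751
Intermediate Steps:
I(-302, q(-3))/13672 = (-114 - 1*(-302))/13672 = (-114 + 302)*(1/13672) = 188*(1/13672) = 47/3418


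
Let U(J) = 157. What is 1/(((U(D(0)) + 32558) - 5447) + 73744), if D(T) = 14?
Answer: 1/101012 ≈ 9.8998e-6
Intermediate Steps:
1/(((U(D(0)) + 32558) - 5447) + 73744) = 1/(((157 + 32558) - 5447) + 73744) = 1/((32715 - 5447) + 73744) = 1/(27268 + 73744) = 1/101012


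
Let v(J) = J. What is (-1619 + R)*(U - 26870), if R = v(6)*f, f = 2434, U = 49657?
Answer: 295889195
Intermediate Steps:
R = 14604 (R = 6*2434 = 14604)
(-1619 + R)*(U - 26870) = (-1619 + 14604)*(49657 - 26870) = 12985*22787 = 295889195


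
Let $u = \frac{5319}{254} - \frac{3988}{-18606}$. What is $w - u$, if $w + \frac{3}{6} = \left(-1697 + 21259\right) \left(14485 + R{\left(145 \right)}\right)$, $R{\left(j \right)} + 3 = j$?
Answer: $\frac{338061119261587}{1181481} \approx 2.8613 \cdot 10^{8}$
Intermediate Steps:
$R{\left(j \right)} = -3 + j$
$u = \frac{49989133}{2362962}$ ($u = 5319 \cdot \frac{1}{254} - - \frac{1994}{9303} = \frac{5319}{254} + \frac{1994}{9303} = \frac{49989133}{2362962} \approx 21.155$)
$w = \frac{572266747}{2}$ ($w = - \frac{1}{2} + \left(-1697 + 21259\right) \left(14485 + \left(-3 + 145\right)\right) = - \frac{1}{2} + 19562 \left(14485 + 142\right) = - \frac{1}{2} + 19562 \cdot 14627 = - \frac{1}{2} + 286133374 = \frac{572266747}{2} \approx 2.8613 \cdot 10^{8}$)
$w - u = \frac{572266747}{2} - \frac{49989133}{2362962} = \frac{338061119261587}{1181481}$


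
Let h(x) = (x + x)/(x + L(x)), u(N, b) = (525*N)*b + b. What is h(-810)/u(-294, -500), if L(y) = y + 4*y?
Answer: 1/231523500 ≈ 4.3192e-9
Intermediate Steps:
L(y) = 5*y
u(N, b) = b + 525*N*b (u(N, b) = 525*N*b + b = b + 525*N*b)
h(x) = 1/3 (h(x) = (x + x)/(x + 5*x) = (2*x)/((6*x)) = (2*x)*(1/(6*x)) = 1/3)
h(-810)/u(-294, -500) = 1/(3*((-500*(1 + 525*(-294))))) = 1/(3*((-500*(1 - 154350)))) = 1/(3*((-500*(-154349)))) = (1/3)/77174500 = (1/3)*(1/77174500) = 1/231523500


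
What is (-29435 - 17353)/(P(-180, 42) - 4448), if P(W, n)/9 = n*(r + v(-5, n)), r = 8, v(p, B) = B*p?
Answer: 11697/20201 ≈ 0.57903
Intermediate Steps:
P(W, n) = 9*n*(8 - 5*n) (P(W, n) = 9*(n*(8 + n*(-5))) = 9*(n*(8 - 5*n)) = 9*n*(8 - 5*n))
(-29435 - 17353)/(P(-180, 42) - 4448) = (-29435 - 17353)/(9*42*(8 - 5*42) - 4448) = -46788/(9*42*(8 - 210) - 4448) = -46788/(9*42*(-202) - 4448) = -46788/(-76356 - 4448) = -46788/(-80804) = -46788*(-1/80804) = 11697/20201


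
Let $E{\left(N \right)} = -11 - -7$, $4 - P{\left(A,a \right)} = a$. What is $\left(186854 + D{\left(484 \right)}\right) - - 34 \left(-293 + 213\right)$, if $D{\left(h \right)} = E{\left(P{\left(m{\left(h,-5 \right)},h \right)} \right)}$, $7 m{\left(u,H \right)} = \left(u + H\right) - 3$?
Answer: $184130$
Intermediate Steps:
$m{\left(u,H \right)} = - \frac{3}{7} + \frac{H}{7} + \frac{u}{7}$ ($m{\left(u,H \right)} = \frac{\left(u + H\right) - 3}{7} = \frac{\left(H + u\right) - 3}{7} = \frac{-3 + H + u}{7} = - \frac{3}{7} + \frac{H}{7} + \frac{u}{7}$)
$P{\left(A,a \right)} = 4 - a$
$E{\left(N \right)} = -4$ ($E{\left(N \right)} = -11 + 7 = -4$)
$D{\left(h \right)} = -4$
$\left(186854 + D{\left(484 \right)}\right) - - 34 \left(-293 + 213\right) = \left(186854 - 4\right) - - 34 \left(-293 + 213\right) = 186850 - \left(-34\right) \left(-80\right) = 186850 - 2720 = 184130$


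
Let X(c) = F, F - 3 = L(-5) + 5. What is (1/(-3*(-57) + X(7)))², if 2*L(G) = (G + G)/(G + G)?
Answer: 4/128881 ≈ 3.1036e-5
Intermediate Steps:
L(G) = ½ (L(G) = ((G + G)/(G + G))/2 = ((2*G)/((2*G)))/2 = ((2*G)*(1/(2*G)))/2 = (½)*1 = ½)
F = 17/2 (F = 3 + (½ + 5) = 3 + 11/2 = 17/2 ≈ 8.5000)
X(c) = 17/2
(1/(-3*(-57) + X(7)))² = (1/(-3*(-57) + 17/2))² = (1/(171 + 17/2))² = (1/(359/2))² = (2/359)² = 4/128881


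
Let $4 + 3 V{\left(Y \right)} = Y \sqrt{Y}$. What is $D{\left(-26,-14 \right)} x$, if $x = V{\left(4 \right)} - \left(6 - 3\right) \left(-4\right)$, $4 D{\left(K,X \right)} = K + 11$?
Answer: $-50$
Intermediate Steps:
$D{\left(K,X \right)} = \frac{11}{4} + \frac{K}{4}$ ($D{\left(K,X \right)} = \frac{K + 11}{4} = \frac{11 + K}{4} = \frac{11}{4} + \frac{K}{4}$)
$V{\left(Y \right)} = - \frac{4}{3} + \frac{Y^{\frac{3}{2}}}{3}$ ($V{\left(Y \right)} = - \frac{4}{3} + \frac{Y \sqrt{Y}}{3} = - \frac{4}{3} + \frac{Y^{\frac{3}{2}}}{3}$)
$x = \frac{40}{3}$ ($x = \left(- \frac{4}{3} + \frac{4^{\frac{3}{2}}}{3}\right) - \left(6 - 3\right) \left(-4\right) = \left(- \frac{4}{3} + \frac{1}{3} \cdot 8\right) - 3 \left(-4\right) = \left(- \frac{4}{3} + \frac{8}{3}\right) - -12 = \frac{4}{3} + 12 = \frac{40}{3} \approx 13.333$)
$D{\left(-26,-14 \right)} x = \left(\frac{11}{4} + \frac{1}{4} \left(-26\right)\right) \frac{40}{3} = \left(\frac{11}{4} - \frac{13}{2}\right) \frac{40}{3} = \left(- \frac{15}{4}\right) \frac{40}{3} = -50$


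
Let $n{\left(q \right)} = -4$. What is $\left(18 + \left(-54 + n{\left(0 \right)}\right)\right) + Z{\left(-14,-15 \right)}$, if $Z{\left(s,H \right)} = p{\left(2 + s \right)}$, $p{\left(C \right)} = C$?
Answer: $-52$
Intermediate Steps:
$Z{\left(s,H \right)} = 2 + s$
$\left(18 + \left(-54 + n{\left(0 \right)}\right)\right) + Z{\left(-14,-15 \right)} = \left(18 - 58\right) + \left(2 - 14\right) = \left(18 - 58\right) - 12 = -40 - 12 = -52$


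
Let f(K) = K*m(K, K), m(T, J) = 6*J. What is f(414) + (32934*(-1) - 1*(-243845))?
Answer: 1239287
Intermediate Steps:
f(K) = 6*K² (f(K) = K*(6*K) = 6*K²)
f(414) + (32934*(-1) - 1*(-243845)) = 6*414² + (32934*(-1) - 1*(-243845)) = 6*171396 + (-32934 + 243845) = 1028376 + 210911 = 1239287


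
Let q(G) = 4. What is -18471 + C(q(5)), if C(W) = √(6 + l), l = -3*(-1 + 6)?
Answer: -18471 + 3*I ≈ -18471.0 + 3.0*I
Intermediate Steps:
l = -15 (l = -3*5 = -15)
C(W) = 3*I (C(W) = √(6 - 15) = √(-9) = 3*I)
-18471 + C(q(5)) = -18471 + 3*I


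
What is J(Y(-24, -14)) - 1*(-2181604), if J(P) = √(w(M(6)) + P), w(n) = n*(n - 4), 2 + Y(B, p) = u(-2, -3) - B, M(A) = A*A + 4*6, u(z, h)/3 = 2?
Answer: 2181604 + 22*√7 ≈ 2.1817e+6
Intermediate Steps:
u(z, h) = 6 (u(z, h) = 3*2 = 6)
M(A) = 24 + A² (M(A) = A² + 24 = 24 + A²)
Y(B, p) = 4 - B (Y(B, p) = -2 + (6 - B) = 4 - B)
w(n) = n*(-4 + n)
J(P) = √(3360 + P) (J(P) = √((24 + 6²)*(-4 + (24 + 6²)) + P) = √((24 + 36)*(-4 + (24 + 36)) + P) = √(60*(-4 + 60) + P) = √(60*56 + P) = √(3360 + P))
J(Y(-24, -14)) - 1*(-2181604) = √(3360 + (4 - 1*(-24))) - 1*(-2181604) = √(3360 + (4 + 24)) + 2181604 = √(3360 + 28) + 2181604 = √3388 + 2181604 = 22*√7 + 2181604 = 2181604 + 22*√7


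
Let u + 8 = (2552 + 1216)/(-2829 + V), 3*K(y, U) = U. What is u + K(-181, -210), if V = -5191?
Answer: -157332/2005 ≈ -78.470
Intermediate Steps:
K(y, U) = U/3
u = -16982/2005 (u = -8 + (2552 + 1216)/(-2829 - 5191) = -8 + 3768/(-8020) = -8 + 3768*(-1/8020) = -8 - 942/2005 = -16982/2005 ≈ -8.4698)
u + K(-181, -210) = -16982/2005 + (⅓)*(-210) = -16982/2005 - 70 = -157332/2005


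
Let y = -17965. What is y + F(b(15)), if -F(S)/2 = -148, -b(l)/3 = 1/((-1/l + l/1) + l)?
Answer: -17669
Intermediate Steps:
b(l) = -3/(-1/l + 2*l) (b(l) = -3/((-1/l + l/1) + l) = -3/((-1/l + l*1) + l) = -3/((-1/l + l) + l) = -3/((l - 1/l) + l) = -3/(-1/l + 2*l))
F(S) = 296 (F(S) = -2*(-148) = 296)
y + F(b(15)) = -17965 + 296 = -17669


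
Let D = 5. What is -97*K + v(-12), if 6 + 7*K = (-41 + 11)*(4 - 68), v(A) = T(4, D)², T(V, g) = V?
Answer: -185546/7 ≈ -26507.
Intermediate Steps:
v(A) = 16 (v(A) = 4² = 16)
K = 1914/7 (K = -6/7 + ((-41 + 11)*(4 - 68))/7 = -6/7 + (-30*(-64))/7 = -6/7 + (⅐)*1920 = -6/7 + 1920/7 = 1914/7 ≈ 273.43)
-97*K + v(-12) = -97*1914/7 + 16 = -185658/7 + 16 = -185546/7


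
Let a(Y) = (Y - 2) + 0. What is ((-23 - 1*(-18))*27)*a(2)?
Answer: 0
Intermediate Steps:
a(Y) = -2 + Y (a(Y) = (-2 + Y) + 0 = -2 + Y)
((-23 - 1*(-18))*27)*a(2) = ((-23 - 1*(-18))*27)*(-2 + 2) = ((-23 + 18)*27)*0 = -5*27*0 = -135*0 = 0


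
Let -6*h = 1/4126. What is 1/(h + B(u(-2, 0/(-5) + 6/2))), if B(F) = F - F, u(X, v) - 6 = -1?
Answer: -24756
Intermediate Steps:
u(X, v) = 5 (u(X, v) = 6 - 1 = 5)
h = -1/24756 (h = -⅙/4126 = -⅙*1/4126 = -1/24756 ≈ -4.0394e-5)
B(F) = 0
1/(h + B(u(-2, 0/(-5) + 6/2))) = 1/(-1/24756 + 0) = 1/(-1/24756) = -24756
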